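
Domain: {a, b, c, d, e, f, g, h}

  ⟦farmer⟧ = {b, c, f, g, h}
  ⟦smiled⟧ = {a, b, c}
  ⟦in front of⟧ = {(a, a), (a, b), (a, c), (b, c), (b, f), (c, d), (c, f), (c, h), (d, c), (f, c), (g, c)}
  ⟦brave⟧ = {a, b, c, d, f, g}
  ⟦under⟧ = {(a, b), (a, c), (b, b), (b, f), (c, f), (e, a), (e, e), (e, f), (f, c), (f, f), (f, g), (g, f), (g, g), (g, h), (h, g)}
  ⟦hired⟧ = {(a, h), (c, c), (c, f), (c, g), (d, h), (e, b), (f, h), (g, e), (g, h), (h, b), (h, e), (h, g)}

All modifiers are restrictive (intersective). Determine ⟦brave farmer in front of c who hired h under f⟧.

⟦in front of c⟧ = {x : ⟨x, c⟩ ∈ ⟦in front of⟧} = {a, b, d, f, g}
⟦who hired h⟧ = {x : ⟨x, h⟩ ∈ ⟦hired⟧} = {a, d, f, g}
⟦under f⟧ = {x : ⟨x, f⟩ ∈ ⟦under⟧} = {b, c, e, f, g}
⟦farmer⟧ = {b, c, f, g, h}
… ∩ ⟦in front of c⟧ = {b, c, f, g, h} ∩ {a, b, d, f, g} = {b, f, g}
… ∩ ⟦who hired h⟧ = {b, f, g} ∩ {a, d, f, g} = {f, g}
… ∩ ⟦under f⟧ = {f, g} ∩ {b, c, e, f, g} = {f, g}
… ∩ ⟦brave⟧ = {f, g} ∩ {a, b, c, d, f, g} = {f, g}
So ⟦brave farmer in front of c who hired h under f⟧ = {f, g}.

{f, g}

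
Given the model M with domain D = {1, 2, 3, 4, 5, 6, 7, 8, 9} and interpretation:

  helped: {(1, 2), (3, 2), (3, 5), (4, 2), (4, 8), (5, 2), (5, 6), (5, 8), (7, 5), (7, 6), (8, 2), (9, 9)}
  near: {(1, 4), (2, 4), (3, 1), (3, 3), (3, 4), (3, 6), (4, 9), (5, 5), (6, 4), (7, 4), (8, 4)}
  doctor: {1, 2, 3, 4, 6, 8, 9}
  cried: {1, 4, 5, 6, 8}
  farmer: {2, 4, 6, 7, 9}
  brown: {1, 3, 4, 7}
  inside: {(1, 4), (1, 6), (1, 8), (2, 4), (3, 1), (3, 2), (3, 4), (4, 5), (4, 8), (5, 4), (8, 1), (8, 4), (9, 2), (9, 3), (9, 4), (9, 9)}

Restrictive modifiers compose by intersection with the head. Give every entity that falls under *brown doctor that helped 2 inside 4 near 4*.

{1, 3}

⟦that helped 2⟧ = {x : ⟨x, 2⟩ ∈ ⟦helped⟧} = {1, 3, 4, 5, 8}
⟦inside 4⟧ = {x : ⟨x, 4⟩ ∈ ⟦inside⟧} = {1, 2, 3, 5, 8, 9}
⟦near 4⟧ = {x : ⟨x, 4⟩ ∈ ⟦near⟧} = {1, 2, 3, 6, 7, 8}
⟦doctor⟧ = {1, 2, 3, 4, 6, 8, 9}
… ∩ ⟦that helped 2⟧ = {1, 2, 3, 4, 6, 8, 9} ∩ {1, 3, 4, 5, 8} = {1, 3, 4, 8}
… ∩ ⟦inside 4⟧ = {1, 3, 4, 8} ∩ {1, 2, 3, 5, 8, 9} = {1, 3, 8}
… ∩ ⟦near 4⟧ = {1, 3, 8} ∩ {1, 2, 3, 6, 7, 8} = {1, 3, 8}
… ∩ ⟦brown⟧ = {1, 3, 8} ∩ {1, 3, 4, 7} = {1, 3}
So ⟦brown doctor that helped 2 inside 4 near 4⟧ = {1, 3}.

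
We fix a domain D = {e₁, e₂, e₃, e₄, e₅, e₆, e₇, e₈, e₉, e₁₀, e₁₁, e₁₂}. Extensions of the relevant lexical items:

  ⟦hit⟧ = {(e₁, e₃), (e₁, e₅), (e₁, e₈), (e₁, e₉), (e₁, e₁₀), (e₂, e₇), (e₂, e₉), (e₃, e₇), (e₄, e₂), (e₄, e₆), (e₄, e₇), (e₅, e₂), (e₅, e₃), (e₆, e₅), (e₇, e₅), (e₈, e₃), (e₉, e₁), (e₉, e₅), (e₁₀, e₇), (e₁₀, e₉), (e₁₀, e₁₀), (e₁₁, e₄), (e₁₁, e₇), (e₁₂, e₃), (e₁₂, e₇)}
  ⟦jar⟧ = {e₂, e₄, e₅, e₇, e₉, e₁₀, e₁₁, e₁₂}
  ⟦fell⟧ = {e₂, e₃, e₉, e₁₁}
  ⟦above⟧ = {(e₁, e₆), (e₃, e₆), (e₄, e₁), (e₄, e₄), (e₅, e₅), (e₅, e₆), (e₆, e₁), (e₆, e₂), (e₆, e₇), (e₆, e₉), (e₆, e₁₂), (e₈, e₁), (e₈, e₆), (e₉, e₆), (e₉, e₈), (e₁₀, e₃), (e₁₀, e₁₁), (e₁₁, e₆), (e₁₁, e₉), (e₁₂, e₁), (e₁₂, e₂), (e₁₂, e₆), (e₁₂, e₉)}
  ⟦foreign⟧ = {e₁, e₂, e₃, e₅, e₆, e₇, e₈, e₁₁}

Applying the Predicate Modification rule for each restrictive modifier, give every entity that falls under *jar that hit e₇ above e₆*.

{e₁₁, e₁₂}

⟦that hit e₇⟧ = {x : ⟨x, e₇⟩ ∈ ⟦hit⟧} = {e₂, e₃, e₄, e₁₀, e₁₁, e₁₂}
⟦above e₆⟧ = {x : ⟨x, e₆⟩ ∈ ⟦above⟧} = {e₁, e₃, e₅, e₈, e₉, e₁₁, e₁₂}
⟦jar⟧ = {e₂, e₄, e₅, e₇, e₉, e₁₀, e₁₁, e₁₂}
… ∩ ⟦that hit e₇⟧ = {e₂, e₄, e₅, e₇, e₉, e₁₀, e₁₁, e₁₂} ∩ {e₂, e₃, e₄, e₁₀, e₁₁, e₁₂} = {e₂, e₄, e₁₀, e₁₁, e₁₂}
… ∩ ⟦above e₆⟧ = {e₂, e₄, e₁₀, e₁₁, e₁₂} ∩ {e₁, e₃, e₅, e₈, e₉, e₁₁, e₁₂} = {e₁₁, e₁₂}
So ⟦jar that hit e₇ above e₆⟧ = {e₁₁, e₁₂}.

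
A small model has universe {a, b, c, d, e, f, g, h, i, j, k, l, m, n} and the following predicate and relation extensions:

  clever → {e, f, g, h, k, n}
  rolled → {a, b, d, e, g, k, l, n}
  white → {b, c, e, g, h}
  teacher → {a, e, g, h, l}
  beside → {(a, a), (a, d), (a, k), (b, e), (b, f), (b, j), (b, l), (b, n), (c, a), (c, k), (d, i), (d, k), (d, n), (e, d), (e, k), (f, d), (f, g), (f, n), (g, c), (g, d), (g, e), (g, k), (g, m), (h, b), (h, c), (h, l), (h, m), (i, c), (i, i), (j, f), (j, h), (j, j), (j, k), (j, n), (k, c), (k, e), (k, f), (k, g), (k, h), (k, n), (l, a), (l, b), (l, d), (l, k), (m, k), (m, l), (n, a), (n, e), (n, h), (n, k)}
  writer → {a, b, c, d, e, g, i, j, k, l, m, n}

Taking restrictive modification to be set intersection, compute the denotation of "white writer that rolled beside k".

⟦that rolled⟧ = ⟦rolled⟧ = {a, b, d, e, g, k, l, n}
⟦beside k⟧ = {x : ⟨x, k⟩ ∈ ⟦beside⟧} = {a, c, d, e, g, j, l, m, n}
⟦writer⟧ = {a, b, c, d, e, g, i, j, k, l, m, n}
… ∩ ⟦that rolled⟧ = {a, b, c, d, e, g, i, j, k, l, m, n} ∩ {a, b, d, e, g, k, l, n} = {a, b, d, e, g, k, l, n}
… ∩ ⟦beside k⟧ = {a, b, d, e, g, k, l, n} ∩ {a, c, d, e, g, j, l, m, n} = {a, d, e, g, l, n}
… ∩ ⟦white⟧ = {a, d, e, g, l, n} ∩ {b, c, e, g, h} = {e, g}
So ⟦white writer that rolled beside k⟧ = {e, g}.

{e, g}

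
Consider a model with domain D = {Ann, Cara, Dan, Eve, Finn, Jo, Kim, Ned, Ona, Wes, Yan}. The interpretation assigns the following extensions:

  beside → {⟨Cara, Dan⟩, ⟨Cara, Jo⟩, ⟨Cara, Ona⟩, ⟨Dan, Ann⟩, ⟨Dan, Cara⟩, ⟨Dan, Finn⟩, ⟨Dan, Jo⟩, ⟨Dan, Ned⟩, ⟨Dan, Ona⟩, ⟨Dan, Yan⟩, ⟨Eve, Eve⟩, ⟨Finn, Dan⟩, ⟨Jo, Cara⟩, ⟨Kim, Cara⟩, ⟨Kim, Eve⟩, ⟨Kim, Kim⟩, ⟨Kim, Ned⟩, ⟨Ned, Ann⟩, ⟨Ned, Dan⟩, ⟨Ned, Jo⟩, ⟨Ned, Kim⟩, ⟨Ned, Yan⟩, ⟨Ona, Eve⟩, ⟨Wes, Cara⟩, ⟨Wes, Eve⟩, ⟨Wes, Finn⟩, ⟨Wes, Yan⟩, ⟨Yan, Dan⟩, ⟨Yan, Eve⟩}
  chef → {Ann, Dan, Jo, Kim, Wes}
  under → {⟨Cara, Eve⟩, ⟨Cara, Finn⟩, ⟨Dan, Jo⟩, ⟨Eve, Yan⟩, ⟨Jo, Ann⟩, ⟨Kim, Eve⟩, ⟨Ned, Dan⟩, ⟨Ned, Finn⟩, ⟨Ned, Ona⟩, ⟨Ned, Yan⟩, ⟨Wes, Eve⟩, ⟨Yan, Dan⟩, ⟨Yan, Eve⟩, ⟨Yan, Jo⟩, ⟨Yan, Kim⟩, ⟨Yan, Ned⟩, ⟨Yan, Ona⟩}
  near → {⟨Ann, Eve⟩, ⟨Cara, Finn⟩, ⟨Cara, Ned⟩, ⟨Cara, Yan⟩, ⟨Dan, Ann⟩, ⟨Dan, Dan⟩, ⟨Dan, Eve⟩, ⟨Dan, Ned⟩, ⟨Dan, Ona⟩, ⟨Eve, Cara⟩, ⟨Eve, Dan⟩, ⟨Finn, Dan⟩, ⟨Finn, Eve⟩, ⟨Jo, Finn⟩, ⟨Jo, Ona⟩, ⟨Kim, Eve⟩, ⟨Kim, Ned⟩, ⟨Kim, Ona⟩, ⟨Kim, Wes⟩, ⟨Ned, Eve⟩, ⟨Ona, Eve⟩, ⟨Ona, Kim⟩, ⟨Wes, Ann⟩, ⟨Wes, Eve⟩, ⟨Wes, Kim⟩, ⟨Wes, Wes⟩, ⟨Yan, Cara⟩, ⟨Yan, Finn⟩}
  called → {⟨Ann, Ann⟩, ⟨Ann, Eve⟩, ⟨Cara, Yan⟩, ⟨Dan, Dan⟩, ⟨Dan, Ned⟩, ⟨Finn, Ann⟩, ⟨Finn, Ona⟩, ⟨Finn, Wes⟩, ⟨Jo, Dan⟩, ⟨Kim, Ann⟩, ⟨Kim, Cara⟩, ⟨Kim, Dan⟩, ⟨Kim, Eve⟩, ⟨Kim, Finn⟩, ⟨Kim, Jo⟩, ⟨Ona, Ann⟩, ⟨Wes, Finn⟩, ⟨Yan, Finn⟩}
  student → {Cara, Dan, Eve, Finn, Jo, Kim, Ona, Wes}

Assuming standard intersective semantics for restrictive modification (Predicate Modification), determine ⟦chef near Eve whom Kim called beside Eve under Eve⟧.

⟦near Eve⟧ = {x : ⟨x, Eve⟩ ∈ ⟦near⟧} = {Ann, Dan, Finn, Kim, Ned, Ona, Wes}
⟦whom Kim called⟧ = {x : ⟨Kim, x⟩ ∈ ⟦called⟧} = {Ann, Cara, Dan, Eve, Finn, Jo}
⟦beside Eve⟧ = {x : ⟨x, Eve⟩ ∈ ⟦beside⟧} = {Eve, Kim, Ona, Wes, Yan}
⟦under Eve⟧ = {x : ⟨x, Eve⟩ ∈ ⟦under⟧} = {Cara, Kim, Wes, Yan}
⟦chef⟧ = {Ann, Dan, Jo, Kim, Wes}
… ∩ ⟦near Eve⟧ = {Ann, Dan, Jo, Kim, Wes} ∩ {Ann, Dan, Finn, Kim, Ned, Ona, Wes} = {Ann, Dan, Kim, Wes}
… ∩ ⟦whom Kim called⟧ = {Ann, Dan, Kim, Wes} ∩ {Ann, Cara, Dan, Eve, Finn, Jo} = {Ann, Dan}
… ∩ ⟦beside Eve⟧ = {Ann, Dan} ∩ {Eve, Kim, Ona, Wes, Yan} = ∅
… ∩ ⟦under Eve⟧ = ∅ ∩ {Cara, Kim, Wes, Yan} = ∅
So ⟦chef near Eve whom Kim called beside Eve under Eve⟧ = { }.

{ }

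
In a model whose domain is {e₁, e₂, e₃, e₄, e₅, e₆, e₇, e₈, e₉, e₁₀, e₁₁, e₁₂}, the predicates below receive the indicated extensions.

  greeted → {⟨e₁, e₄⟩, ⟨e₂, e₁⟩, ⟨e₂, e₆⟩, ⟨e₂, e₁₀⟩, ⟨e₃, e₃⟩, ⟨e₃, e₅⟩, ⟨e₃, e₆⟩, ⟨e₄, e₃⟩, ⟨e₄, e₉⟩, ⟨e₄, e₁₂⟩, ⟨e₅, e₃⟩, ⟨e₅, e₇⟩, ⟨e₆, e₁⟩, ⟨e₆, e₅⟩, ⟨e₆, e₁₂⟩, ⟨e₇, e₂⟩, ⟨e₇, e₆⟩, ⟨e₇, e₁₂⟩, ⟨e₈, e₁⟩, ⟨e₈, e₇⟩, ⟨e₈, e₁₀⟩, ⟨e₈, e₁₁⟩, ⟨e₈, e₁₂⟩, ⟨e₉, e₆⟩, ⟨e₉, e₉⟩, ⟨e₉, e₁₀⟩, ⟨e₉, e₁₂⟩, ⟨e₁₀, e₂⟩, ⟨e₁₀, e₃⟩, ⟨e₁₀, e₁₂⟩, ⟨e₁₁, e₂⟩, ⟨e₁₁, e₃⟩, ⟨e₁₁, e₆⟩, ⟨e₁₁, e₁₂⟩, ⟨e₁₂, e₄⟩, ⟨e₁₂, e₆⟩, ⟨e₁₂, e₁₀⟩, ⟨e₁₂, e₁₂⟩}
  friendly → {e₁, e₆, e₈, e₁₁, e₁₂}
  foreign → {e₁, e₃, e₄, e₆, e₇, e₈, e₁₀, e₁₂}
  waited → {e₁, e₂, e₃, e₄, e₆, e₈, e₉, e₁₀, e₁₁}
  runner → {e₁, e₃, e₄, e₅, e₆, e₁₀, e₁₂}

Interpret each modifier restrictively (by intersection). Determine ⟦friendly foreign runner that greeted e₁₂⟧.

{e₆, e₁₂}

⟦that greeted e₁₂⟧ = {x : ⟨x, e₁₂⟩ ∈ ⟦greeted⟧} = {e₄, e₆, e₇, e₈, e₉, e₁₀, e₁₁, e₁₂}
⟦runner⟧ = {e₁, e₃, e₄, e₅, e₆, e₁₀, e₁₂}
… ∩ ⟦that greeted e₁₂⟧ = {e₁, e₃, e₄, e₅, e₆, e₁₀, e₁₂} ∩ {e₄, e₆, e₇, e₈, e₉, e₁₀, e₁₁, e₁₂} = {e₄, e₆, e₁₀, e₁₂}
… ∩ ⟦friendly⟧ = {e₄, e₆, e₁₀, e₁₂} ∩ {e₁, e₆, e₈, e₁₁, e₁₂} = {e₆, e₁₂}
… ∩ ⟦foreign⟧ = {e₆, e₁₂} ∩ {e₁, e₃, e₄, e₆, e₇, e₈, e₁₀, e₁₂} = {e₆, e₁₂}
So ⟦friendly foreign runner that greeted e₁₂⟧ = {e₆, e₁₂}.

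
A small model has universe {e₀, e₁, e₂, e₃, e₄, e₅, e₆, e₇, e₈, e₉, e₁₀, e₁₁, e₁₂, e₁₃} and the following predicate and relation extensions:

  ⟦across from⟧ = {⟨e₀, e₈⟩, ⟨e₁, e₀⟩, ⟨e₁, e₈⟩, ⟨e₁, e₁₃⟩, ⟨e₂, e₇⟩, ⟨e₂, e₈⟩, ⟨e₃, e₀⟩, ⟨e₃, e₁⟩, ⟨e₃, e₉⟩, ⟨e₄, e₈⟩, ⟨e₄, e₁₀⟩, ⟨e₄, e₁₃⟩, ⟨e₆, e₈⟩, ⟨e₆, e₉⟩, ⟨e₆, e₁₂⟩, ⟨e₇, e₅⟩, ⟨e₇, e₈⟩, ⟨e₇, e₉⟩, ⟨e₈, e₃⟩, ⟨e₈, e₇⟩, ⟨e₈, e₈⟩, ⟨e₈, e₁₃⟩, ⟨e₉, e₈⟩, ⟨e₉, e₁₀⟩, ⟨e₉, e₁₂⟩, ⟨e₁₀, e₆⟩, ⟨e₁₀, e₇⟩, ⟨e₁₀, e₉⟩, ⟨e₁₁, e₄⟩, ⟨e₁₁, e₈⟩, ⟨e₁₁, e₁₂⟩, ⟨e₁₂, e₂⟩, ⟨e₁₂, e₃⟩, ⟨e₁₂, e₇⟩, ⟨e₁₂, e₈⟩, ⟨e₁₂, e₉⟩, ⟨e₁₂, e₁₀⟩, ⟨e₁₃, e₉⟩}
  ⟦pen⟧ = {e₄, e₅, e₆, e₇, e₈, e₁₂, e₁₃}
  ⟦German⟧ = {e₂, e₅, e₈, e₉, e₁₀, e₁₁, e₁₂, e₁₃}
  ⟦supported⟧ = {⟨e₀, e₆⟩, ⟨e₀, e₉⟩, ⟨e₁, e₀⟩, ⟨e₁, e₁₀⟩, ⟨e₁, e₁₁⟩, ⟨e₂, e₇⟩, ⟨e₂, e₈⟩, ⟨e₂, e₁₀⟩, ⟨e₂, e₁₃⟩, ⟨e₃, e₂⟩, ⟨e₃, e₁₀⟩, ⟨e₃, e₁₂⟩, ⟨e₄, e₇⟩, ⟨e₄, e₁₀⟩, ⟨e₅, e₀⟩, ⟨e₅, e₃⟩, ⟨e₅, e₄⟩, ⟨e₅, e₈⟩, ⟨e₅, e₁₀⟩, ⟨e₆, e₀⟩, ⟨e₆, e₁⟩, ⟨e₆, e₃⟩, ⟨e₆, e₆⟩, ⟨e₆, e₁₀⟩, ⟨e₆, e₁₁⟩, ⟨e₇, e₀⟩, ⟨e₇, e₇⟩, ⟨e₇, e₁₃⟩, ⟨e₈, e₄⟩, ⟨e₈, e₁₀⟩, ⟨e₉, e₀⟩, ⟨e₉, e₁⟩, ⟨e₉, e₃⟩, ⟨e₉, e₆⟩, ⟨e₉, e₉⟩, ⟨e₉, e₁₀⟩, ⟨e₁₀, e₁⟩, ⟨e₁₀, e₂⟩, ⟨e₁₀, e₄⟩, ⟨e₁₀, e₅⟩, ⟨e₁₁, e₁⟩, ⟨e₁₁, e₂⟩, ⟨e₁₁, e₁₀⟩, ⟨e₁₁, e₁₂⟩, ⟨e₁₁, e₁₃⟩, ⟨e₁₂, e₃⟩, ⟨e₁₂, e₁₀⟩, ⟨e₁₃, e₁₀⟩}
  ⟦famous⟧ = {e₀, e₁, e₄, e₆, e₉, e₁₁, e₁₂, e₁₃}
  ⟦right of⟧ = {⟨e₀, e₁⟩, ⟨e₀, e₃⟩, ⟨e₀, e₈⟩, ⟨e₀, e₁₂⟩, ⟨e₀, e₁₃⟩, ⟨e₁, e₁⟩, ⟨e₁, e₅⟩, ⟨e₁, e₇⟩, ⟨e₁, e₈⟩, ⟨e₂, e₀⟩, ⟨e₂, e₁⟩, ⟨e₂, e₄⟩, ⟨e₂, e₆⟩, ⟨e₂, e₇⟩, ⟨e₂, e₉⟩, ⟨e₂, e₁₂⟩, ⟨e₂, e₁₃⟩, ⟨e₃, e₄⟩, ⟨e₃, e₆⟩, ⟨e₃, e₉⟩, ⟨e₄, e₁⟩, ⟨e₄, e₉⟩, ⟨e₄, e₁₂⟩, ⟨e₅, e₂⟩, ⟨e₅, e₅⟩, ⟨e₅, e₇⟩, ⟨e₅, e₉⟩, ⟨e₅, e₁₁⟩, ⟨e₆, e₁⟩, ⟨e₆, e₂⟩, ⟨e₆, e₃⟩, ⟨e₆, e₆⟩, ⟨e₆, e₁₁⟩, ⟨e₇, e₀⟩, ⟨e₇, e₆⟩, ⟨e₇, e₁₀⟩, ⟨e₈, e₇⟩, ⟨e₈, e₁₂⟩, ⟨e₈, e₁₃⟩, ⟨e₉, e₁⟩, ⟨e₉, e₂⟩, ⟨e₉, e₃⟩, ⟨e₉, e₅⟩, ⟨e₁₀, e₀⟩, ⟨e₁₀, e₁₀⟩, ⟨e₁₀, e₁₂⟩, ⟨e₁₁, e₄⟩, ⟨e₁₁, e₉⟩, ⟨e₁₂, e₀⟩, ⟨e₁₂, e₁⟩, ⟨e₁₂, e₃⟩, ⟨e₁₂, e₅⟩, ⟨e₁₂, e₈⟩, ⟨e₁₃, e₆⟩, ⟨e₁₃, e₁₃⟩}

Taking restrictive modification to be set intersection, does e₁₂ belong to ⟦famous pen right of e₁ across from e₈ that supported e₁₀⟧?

yes

⟦right of e₁⟧ = {x : ⟨x, e₁⟩ ∈ ⟦right of⟧} = {e₀, e₁, e₂, e₄, e₆, e₉, e₁₂}
⟦across from e₈⟧ = {x : ⟨x, e₈⟩ ∈ ⟦across from⟧} = {e₀, e₁, e₂, e₄, e₆, e₇, e₈, e₉, e₁₁, e₁₂}
⟦that supported e₁₀⟧ = {x : ⟨x, e₁₀⟩ ∈ ⟦supported⟧} = {e₁, e₂, e₃, e₄, e₅, e₆, e₈, e₉, e₁₁, e₁₂, e₁₃}
⟦pen⟧ = {e₄, e₅, e₆, e₇, e₈, e₁₂, e₁₃}
… ∩ ⟦right of e₁⟧ = {e₄, e₅, e₆, e₇, e₈, e₁₂, e₁₃} ∩ {e₀, e₁, e₂, e₄, e₆, e₉, e₁₂} = {e₄, e₆, e₁₂}
… ∩ ⟦across from e₈⟧ = {e₄, e₆, e₁₂} ∩ {e₀, e₁, e₂, e₄, e₆, e₇, e₈, e₉, e₁₁, e₁₂} = {e₄, e₆, e₁₂}
… ∩ ⟦that supported e₁₀⟧ = {e₄, e₆, e₁₂} ∩ {e₁, e₂, e₃, e₄, e₅, e₆, e₈, e₉, e₁₁, e₁₂, e₁₃} = {e₄, e₆, e₁₂}
… ∩ ⟦famous⟧ = {e₄, e₆, e₁₂} ∩ {e₀, e₁, e₄, e₆, e₉, e₁₁, e₁₂, e₁₃} = {e₄, e₆, e₁₂}
⟦famous pen right of e₁ across from e₈ that supported e₁₀⟧ = {e₄, e₆, e₁₂}; e₁₂ ∈ this set.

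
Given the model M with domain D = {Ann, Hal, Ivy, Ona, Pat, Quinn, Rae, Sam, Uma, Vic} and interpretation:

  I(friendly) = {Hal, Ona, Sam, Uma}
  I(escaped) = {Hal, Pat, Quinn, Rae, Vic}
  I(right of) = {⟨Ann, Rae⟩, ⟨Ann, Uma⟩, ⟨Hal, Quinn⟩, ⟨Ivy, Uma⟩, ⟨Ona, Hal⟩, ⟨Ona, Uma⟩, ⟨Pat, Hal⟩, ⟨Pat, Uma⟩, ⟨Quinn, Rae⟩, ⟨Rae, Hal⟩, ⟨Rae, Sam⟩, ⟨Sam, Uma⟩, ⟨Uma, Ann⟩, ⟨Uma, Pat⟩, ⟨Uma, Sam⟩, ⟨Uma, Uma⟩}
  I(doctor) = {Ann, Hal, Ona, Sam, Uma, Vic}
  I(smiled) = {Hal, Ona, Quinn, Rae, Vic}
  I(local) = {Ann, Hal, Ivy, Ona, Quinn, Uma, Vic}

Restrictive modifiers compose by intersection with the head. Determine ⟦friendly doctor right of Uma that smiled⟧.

⟦right of Uma⟧ = {x : ⟨x, Uma⟩ ∈ ⟦right of⟧} = {Ann, Ivy, Ona, Pat, Sam, Uma}
⟦that smiled⟧ = ⟦smiled⟧ = {Hal, Ona, Quinn, Rae, Vic}
⟦doctor⟧ = {Ann, Hal, Ona, Sam, Uma, Vic}
… ∩ ⟦right of Uma⟧ = {Ann, Hal, Ona, Sam, Uma, Vic} ∩ {Ann, Ivy, Ona, Pat, Sam, Uma} = {Ann, Ona, Sam, Uma}
… ∩ ⟦that smiled⟧ = {Ann, Ona, Sam, Uma} ∩ {Hal, Ona, Quinn, Rae, Vic} = {Ona}
… ∩ ⟦friendly⟧ = {Ona} ∩ {Hal, Ona, Sam, Uma} = {Ona}
So ⟦friendly doctor right of Uma that smiled⟧ = {Ona}.

{Ona}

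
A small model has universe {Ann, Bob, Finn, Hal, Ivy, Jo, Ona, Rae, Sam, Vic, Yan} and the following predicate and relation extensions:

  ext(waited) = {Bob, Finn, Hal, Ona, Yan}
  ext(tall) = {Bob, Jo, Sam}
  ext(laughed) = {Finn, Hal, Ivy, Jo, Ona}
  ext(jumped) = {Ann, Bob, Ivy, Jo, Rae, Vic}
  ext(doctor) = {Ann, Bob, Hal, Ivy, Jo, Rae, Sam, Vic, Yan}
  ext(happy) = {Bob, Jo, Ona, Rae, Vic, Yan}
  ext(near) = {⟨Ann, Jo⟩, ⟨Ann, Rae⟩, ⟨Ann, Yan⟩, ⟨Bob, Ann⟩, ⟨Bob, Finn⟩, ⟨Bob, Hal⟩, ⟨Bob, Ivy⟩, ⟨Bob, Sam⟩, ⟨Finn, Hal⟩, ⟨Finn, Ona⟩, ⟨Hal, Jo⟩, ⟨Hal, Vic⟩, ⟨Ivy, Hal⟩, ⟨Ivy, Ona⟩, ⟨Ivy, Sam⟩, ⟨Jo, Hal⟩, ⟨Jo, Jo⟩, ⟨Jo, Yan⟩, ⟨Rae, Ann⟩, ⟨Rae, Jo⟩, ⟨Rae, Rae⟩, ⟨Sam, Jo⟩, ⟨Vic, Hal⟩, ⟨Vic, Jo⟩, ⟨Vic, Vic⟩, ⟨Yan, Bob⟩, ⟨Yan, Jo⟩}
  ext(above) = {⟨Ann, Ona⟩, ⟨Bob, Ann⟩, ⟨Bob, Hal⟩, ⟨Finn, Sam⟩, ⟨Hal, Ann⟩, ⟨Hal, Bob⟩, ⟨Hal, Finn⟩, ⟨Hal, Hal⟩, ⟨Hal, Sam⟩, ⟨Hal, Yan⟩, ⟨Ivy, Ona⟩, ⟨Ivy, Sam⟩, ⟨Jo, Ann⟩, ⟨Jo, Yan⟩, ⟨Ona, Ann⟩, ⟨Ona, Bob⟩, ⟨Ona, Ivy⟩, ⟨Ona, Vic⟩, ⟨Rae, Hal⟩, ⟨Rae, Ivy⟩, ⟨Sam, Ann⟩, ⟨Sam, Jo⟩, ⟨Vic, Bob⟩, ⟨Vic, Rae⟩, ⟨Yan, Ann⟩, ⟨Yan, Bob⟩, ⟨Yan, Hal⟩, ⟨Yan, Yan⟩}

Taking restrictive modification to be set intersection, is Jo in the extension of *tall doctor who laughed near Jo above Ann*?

⟦who laughed⟧ = ⟦laughed⟧ = {Finn, Hal, Ivy, Jo, Ona}
⟦near Jo⟧ = {x : ⟨x, Jo⟩ ∈ ⟦near⟧} = {Ann, Hal, Jo, Rae, Sam, Vic, Yan}
⟦above Ann⟧ = {x : ⟨x, Ann⟩ ∈ ⟦above⟧} = {Bob, Hal, Jo, Ona, Sam, Yan}
⟦doctor⟧ = {Ann, Bob, Hal, Ivy, Jo, Rae, Sam, Vic, Yan}
… ∩ ⟦who laughed⟧ = {Ann, Bob, Hal, Ivy, Jo, Rae, Sam, Vic, Yan} ∩ {Finn, Hal, Ivy, Jo, Ona} = {Hal, Ivy, Jo}
… ∩ ⟦near Jo⟧ = {Hal, Ivy, Jo} ∩ {Ann, Hal, Jo, Rae, Sam, Vic, Yan} = {Hal, Jo}
… ∩ ⟦above Ann⟧ = {Hal, Jo} ∩ {Bob, Hal, Jo, Ona, Sam, Yan} = {Hal, Jo}
… ∩ ⟦tall⟧ = {Hal, Jo} ∩ {Bob, Jo, Sam} = {Jo}
⟦tall doctor who laughed near Jo above Ann⟧ = {Jo}; Jo ∈ this set.

yes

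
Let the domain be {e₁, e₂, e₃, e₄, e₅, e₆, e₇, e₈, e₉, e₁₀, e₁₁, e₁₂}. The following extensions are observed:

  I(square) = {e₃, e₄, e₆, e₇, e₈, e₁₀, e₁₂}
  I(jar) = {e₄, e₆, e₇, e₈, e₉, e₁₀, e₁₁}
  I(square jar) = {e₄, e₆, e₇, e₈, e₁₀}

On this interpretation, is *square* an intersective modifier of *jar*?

yes

⟦square⟧ ∩ ⟦jar⟧ = {e₃, e₄, e₆, e₇, e₈, e₁₀, e₁₂} ∩ {e₄, e₆, e₇, e₈, e₉, e₁₀, e₁₁} = {e₄, e₆, e₇, e₈, e₁₀}
Observed ⟦square jar⟧ = {e₄, e₆, e₇, e₈, e₁₀}.
These coincide, so the modifier is intersective here.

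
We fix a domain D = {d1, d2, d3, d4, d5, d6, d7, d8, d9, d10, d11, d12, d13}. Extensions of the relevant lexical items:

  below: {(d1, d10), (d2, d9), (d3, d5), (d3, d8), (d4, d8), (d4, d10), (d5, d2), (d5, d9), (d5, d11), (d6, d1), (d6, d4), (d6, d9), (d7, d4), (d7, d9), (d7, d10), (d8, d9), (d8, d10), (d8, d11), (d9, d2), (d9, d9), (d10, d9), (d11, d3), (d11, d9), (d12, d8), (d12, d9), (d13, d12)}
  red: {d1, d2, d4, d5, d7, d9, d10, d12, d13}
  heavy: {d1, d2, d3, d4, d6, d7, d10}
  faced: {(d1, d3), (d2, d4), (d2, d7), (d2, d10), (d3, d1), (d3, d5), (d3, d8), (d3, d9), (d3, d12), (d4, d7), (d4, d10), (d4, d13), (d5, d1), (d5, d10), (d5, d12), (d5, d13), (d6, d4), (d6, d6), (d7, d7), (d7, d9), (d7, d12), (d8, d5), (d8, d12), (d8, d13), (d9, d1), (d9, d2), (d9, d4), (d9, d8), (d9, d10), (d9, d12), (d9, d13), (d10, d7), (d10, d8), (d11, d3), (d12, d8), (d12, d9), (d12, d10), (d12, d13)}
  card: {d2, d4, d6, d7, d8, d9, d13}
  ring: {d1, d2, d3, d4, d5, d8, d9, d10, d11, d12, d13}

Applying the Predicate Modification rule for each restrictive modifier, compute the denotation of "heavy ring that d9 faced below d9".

⟦that d9 faced⟧ = {x : ⟨d9, x⟩ ∈ ⟦faced⟧} = {d1, d2, d4, d8, d10, d12, d13}
⟦below d9⟧ = {x : ⟨x, d9⟩ ∈ ⟦below⟧} = {d2, d5, d6, d7, d8, d9, d10, d11, d12}
⟦ring⟧ = {d1, d2, d3, d4, d5, d8, d9, d10, d11, d12, d13}
… ∩ ⟦that d9 faced⟧ = {d1, d2, d3, d4, d5, d8, d9, d10, d11, d12, d13} ∩ {d1, d2, d4, d8, d10, d12, d13} = {d1, d2, d4, d8, d10, d12, d13}
… ∩ ⟦below d9⟧ = {d1, d2, d4, d8, d10, d12, d13} ∩ {d2, d5, d6, d7, d8, d9, d10, d11, d12} = {d2, d8, d10, d12}
… ∩ ⟦heavy⟧ = {d2, d8, d10, d12} ∩ {d1, d2, d3, d4, d6, d7, d10} = {d2, d10}
So ⟦heavy ring that d9 faced below d9⟧ = {d2, d10}.

{d2, d10}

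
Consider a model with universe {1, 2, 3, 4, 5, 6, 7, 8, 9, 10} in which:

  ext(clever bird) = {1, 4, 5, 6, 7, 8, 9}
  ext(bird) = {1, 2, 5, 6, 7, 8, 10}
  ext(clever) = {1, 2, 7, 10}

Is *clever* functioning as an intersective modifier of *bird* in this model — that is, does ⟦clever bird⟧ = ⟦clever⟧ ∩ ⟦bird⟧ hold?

⟦clever⟧ ∩ ⟦bird⟧ = {1, 2, 7, 10} ∩ {1, 2, 5, 6, 7, 8, 10} = {1, 2, 7, 10}
Observed ⟦clever bird⟧ = {1, 4, 5, 6, 7, 8, 9}.
These differ, so the modifier is not intersective in this model.

no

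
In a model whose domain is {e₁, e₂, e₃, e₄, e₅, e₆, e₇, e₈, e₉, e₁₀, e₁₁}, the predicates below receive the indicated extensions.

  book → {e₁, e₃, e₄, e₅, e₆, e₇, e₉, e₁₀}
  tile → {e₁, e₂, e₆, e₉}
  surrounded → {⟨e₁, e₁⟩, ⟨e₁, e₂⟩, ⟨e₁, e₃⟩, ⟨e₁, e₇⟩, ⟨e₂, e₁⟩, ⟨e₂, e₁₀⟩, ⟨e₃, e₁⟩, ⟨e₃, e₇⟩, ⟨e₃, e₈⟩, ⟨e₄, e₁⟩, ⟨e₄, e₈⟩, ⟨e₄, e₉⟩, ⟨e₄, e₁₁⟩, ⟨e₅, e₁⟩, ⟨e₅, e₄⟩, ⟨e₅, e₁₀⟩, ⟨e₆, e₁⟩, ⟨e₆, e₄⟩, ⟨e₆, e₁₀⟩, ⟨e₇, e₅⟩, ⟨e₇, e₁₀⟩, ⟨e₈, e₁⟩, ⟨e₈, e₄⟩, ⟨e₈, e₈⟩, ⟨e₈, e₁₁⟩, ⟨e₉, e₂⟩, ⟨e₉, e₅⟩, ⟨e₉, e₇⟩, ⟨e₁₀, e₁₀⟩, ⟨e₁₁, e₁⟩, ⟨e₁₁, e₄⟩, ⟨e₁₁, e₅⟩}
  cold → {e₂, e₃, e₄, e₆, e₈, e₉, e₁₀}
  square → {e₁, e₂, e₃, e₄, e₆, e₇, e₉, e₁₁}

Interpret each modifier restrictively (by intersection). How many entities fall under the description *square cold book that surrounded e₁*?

3

⟦that surrounded e₁⟧ = {x : ⟨x, e₁⟩ ∈ ⟦surrounded⟧} = {e₁, e₂, e₃, e₄, e₅, e₆, e₈, e₁₁}
⟦book⟧ = {e₁, e₃, e₄, e₅, e₆, e₇, e₉, e₁₀}
… ∩ ⟦that surrounded e₁⟧ = {e₁, e₃, e₄, e₅, e₆, e₇, e₉, e₁₀} ∩ {e₁, e₂, e₃, e₄, e₅, e₆, e₈, e₁₁} = {e₁, e₃, e₄, e₅, e₆}
… ∩ ⟦square⟧ = {e₁, e₃, e₄, e₅, e₆} ∩ {e₁, e₂, e₃, e₄, e₆, e₇, e₉, e₁₁} = {e₁, e₃, e₄, e₆}
… ∩ ⟦cold⟧ = {e₁, e₃, e₄, e₆} ∩ {e₂, e₃, e₄, e₆, e₈, e₉, e₁₀} = {e₃, e₄, e₆}
⟦square cold book that surrounded e₁⟧ = {e₃, e₄, e₆}, so the cardinality is 3.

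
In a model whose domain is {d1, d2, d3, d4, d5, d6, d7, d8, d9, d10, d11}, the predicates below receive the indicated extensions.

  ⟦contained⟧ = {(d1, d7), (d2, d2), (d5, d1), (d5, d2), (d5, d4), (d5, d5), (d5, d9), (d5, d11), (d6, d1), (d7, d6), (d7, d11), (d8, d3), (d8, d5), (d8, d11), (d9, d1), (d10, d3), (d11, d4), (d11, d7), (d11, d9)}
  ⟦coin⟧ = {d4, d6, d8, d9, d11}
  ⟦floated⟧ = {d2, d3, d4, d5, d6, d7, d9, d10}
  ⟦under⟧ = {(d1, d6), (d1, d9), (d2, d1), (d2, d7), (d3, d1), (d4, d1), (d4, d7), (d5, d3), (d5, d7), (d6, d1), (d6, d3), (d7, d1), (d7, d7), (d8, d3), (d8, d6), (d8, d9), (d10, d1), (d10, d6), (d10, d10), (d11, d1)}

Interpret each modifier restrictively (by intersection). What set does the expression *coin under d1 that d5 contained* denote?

⟦under d1⟧ = {x : ⟨x, d1⟩ ∈ ⟦under⟧} = {d2, d3, d4, d6, d7, d10, d11}
⟦that d5 contained⟧ = {x : ⟨d5, x⟩ ∈ ⟦contained⟧} = {d1, d2, d4, d5, d9, d11}
⟦coin⟧ = {d4, d6, d8, d9, d11}
… ∩ ⟦under d1⟧ = {d4, d6, d8, d9, d11} ∩ {d2, d3, d4, d6, d7, d10, d11} = {d4, d6, d11}
… ∩ ⟦that d5 contained⟧ = {d4, d6, d11} ∩ {d1, d2, d4, d5, d9, d11} = {d4, d11}
So ⟦coin under d1 that d5 contained⟧ = {d4, d11}.

{d4, d11}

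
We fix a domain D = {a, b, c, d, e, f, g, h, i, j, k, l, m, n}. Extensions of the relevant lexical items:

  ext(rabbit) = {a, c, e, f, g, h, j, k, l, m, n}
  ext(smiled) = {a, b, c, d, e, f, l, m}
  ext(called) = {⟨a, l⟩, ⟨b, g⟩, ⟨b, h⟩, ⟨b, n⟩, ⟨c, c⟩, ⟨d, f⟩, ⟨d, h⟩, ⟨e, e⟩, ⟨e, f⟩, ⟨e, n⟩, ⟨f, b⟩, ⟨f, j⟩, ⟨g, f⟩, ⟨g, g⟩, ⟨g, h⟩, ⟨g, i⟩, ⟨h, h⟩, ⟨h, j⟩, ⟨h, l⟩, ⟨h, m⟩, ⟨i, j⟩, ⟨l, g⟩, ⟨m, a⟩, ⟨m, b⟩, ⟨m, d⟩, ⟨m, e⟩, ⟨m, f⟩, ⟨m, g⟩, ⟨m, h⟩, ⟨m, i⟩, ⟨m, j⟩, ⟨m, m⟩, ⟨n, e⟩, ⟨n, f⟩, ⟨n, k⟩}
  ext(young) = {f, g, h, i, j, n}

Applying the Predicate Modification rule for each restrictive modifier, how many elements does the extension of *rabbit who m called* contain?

7

⟦who m called⟧ = {x : ⟨m, x⟩ ∈ ⟦called⟧} = {a, b, d, e, f, g, h, i, j, m}
⟦rabbit⟧ = {a, c, e, f, g, h, j, k, l, m, n}
… ∩ ⟦who m called⟧ = {a, c, e, f, g, h, j, k, l, m, n} ∩ {a, b, d, e, f, g, h, i, j, m} = {a, e, f, g, h, j, m}
⟦rabbit who m called⟧ = {a, e, f, g, h, j, m}, so the cardinality is 7.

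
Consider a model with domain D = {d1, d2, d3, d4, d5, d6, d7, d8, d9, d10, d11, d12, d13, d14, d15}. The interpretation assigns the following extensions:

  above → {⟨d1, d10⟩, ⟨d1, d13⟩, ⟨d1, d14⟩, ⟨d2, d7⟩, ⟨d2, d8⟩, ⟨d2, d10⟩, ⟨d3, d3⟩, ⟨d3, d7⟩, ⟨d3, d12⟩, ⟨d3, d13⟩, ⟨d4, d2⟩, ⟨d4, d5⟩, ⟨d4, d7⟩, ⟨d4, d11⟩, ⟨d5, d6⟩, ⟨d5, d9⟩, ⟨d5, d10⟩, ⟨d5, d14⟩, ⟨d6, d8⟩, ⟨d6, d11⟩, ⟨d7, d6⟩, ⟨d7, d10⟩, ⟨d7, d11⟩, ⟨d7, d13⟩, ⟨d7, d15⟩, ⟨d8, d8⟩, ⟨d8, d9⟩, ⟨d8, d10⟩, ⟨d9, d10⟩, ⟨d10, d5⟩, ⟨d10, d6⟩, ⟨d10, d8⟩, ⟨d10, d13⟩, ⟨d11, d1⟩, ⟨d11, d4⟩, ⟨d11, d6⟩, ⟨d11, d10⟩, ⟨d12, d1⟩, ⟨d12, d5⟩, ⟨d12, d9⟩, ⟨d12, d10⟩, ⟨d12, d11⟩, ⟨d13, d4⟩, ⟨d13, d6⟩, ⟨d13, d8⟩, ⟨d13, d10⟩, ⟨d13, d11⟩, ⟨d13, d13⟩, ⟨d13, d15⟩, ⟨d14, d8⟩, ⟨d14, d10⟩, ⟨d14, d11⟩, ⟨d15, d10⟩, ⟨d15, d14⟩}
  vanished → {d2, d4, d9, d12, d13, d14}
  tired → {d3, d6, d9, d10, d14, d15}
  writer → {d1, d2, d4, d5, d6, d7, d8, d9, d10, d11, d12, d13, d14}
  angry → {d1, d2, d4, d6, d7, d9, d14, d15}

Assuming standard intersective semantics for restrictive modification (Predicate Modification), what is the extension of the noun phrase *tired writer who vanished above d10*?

{d9, d14}

⟦who vanished⟧ = ⟦vanished⟧ = {d2, d4, d9, d12, d13, d14}
⟦above d10⟧ = {x : ⟨x, d10⟩ ∈ ⟦above⟧} = {d1, d2, d5, d7, d8, d9, d11, d12, d13, d14, d15}
⟦writer⟧ = {d1, d2, d4, d5, d6, d7, d8, d9, d10, d11, d12, d13, d14}
… ∩ ⟦who vanished⟧ = {d1, d2, d4, d5, d6, d7, d8, d9, d10, d11, d12, d13, d14} ∩ {d2, d4, d9, d12, d13, d14} = {d2, d4, d9, d12, d13, d14}
… ∩ ⟦above d10⟧ = {d2, d4, d9, d12, d13, d14} ∩ {d1, d2, d5, d7, d8, d9, d11, d12, d13, d14, d15} = {d2, d9, d12, d13, d14}
… ∩ ⟦tired⟧ = {d2, d9, d12, d13, d14} ∩ {d3, d6, d9, d10, d14, d15} = {d9, d14}
So ⟦tired writer who vanished above d10⟧ = {d9, d14}.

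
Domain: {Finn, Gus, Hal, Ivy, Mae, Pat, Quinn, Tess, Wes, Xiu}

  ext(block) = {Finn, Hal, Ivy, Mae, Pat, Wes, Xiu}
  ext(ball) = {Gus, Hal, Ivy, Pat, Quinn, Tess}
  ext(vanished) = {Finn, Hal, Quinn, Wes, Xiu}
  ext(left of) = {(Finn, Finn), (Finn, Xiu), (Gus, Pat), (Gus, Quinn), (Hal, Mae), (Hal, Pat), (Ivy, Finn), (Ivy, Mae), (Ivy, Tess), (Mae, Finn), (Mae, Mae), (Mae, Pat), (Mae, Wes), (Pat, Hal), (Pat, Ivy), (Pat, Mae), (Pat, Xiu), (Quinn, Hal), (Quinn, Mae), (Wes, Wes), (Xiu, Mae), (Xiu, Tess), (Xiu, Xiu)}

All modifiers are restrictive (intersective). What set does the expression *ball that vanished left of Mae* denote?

⟦that vanished⟧ = ⟦vanished⟧ = {Finn, Hal, Quinn, Wes, Xiu}
⟦left of Mae⟧ = {x : ⟨x, Mae⟩ ∈ ⟦left of⟧} = {Hal, Ivy, Mae, Pat, Quinn, Xiu}
⟦ball⟧ = {Gus, Hal, Ivy, Pat, Quinn, Tess}
… ∩ ⟦that vanished⟧ = {Gus, Hal, Ivy, Pat, Quinn, Tess} ∩ {Finn, Hal, Quinn, Wes, Xiu} = {Hal, Quinn}
… ∩ ⟦left of Mae⟧ = {Hal, Quinn} ∩ {Hal, Ivy, Mae, Pat, Quinn, Xiu} = {Hal, Quinn}
So ⟦ball that vanished left of Mae⟧ = {Hal, Quinn}.

{Hal, Quinn}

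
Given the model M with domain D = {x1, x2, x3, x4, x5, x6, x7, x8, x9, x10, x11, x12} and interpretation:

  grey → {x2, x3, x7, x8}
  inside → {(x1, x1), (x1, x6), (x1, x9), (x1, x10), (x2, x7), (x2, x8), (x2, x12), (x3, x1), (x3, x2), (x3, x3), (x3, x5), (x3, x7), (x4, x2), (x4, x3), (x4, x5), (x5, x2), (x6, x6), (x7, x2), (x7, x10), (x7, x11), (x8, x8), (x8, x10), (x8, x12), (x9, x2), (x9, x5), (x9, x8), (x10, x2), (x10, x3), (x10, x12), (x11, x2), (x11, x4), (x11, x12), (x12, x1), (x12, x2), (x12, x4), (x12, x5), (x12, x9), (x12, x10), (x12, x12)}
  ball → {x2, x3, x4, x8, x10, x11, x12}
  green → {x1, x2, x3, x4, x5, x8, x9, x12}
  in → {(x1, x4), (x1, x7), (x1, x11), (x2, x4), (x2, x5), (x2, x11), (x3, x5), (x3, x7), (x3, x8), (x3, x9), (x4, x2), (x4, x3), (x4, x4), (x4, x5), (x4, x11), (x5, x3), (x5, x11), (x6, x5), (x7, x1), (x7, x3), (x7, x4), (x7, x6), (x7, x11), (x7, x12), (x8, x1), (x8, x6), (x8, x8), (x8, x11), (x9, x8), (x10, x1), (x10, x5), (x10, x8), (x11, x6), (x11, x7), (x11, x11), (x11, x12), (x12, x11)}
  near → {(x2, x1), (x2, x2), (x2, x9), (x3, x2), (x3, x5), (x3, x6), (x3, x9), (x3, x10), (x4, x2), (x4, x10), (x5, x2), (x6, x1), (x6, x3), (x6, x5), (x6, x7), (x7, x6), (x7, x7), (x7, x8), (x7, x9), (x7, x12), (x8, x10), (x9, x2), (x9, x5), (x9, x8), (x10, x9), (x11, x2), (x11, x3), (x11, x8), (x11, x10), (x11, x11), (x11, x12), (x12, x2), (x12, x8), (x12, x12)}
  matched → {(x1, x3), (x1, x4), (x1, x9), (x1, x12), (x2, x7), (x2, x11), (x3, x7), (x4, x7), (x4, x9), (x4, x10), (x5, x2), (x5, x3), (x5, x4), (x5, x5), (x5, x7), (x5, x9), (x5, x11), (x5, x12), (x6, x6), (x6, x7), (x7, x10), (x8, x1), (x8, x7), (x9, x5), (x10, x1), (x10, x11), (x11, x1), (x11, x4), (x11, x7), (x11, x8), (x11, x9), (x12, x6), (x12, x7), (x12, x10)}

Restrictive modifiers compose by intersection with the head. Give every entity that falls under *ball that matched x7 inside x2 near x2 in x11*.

⟦that matched x7⟧ = {x : ⟨x, x7⟩ ∈ ⟦matched⟧} = {x2, x3, x4, x5, x6, x8, x11, x12}
⟦inside x2⟧ = {x : ⟨x, x2⟩ ∈ ⟦inside⟧} = {x3, x4, x5, x7, x9, x10, x11, x12}
⟦near x2⟧ = {x : ⟨x, x2⟩ ∈ ⟦near⟧} = {x2, x3, x4, x5, x9, x11, x12}
⟦in x11⟧ = {x : ⟨x, x11⟩ ∈ ⟦in⟧} = {x1, x2, x4, x5, x7, x8, x11, x12}
⟦ball⟧ = {x2, x3, x4, x8, x10, x11, x12}
… ∩ ⟦that matched x7⟧ = {x2, x3, x4, x8, x10, x11, x12} ∩ {x2, x3, x4, x5, x6, x8, x11, x12} = {x2, x3, x4, x8, x11, x12}
… ∩ ⟦inside x2⟧ = {x2, x3, x4, x8, x11, x12} ∩ {x3, x4, x5, x7, x9, x10, x11, x12} = {x3, x4, x11, x12}
… ∩ ⟦near x2⟧ = {x3, x4, x11, x12} ∩ {x2, x3, x4, x5, x9, x11, x12} = {x3, x4, x11, x12}
… ∩ ⟦in x11⟧ = {x3, x4, x11, x12} ∩ {x1, x2, x4, x5, x7, x8, x11, x12} = {x4, x11, x12}
So ⟦ball that matched x7 inside x2 near x2 in x11⟧ = {x4, x11, x12}.

{x4, x11, x12}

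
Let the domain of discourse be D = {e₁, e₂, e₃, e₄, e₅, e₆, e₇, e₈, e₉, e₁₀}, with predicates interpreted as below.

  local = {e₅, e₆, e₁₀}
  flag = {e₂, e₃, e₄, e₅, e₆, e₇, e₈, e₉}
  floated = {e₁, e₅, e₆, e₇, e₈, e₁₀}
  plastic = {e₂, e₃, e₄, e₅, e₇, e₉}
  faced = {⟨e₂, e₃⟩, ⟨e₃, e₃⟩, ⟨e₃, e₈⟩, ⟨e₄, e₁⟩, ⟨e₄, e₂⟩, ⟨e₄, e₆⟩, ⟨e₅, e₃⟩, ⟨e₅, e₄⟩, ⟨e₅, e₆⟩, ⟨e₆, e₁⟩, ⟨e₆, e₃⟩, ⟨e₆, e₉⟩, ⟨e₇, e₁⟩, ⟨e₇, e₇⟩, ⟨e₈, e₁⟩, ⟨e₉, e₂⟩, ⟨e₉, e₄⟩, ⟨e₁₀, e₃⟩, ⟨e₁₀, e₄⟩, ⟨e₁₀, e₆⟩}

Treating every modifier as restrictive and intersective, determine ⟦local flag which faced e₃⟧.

{e₅, e₆}

⟦which faced e₃⟧ = {x : ⟨x, e₃⟩ ∈ ⟦faced⟧} = {e₂, e₃, e₅, e₆, e₁₀}
⟦flag⟧ = {e₂, e₃, e₄, e₅, e₆, e₇, e₈, e₉}
… ∩ ⟦which faced e₃⟧ = {e₂, e₃, e₄, e₅, e₆, e₇, e₈, e₉} ∩ {e₂, e₃, e₅, e₆, e₁₀} = {e₂, e₃, e₅, e₆}
… ∩ ⟦local⟧ = {e₂, e₃, e₅, e₆} ∩ {e₅, e₆, e₁₀} = {e₅, e₆}
So ⟦local flag which faced e₃⟧ = {e₅, e₆}.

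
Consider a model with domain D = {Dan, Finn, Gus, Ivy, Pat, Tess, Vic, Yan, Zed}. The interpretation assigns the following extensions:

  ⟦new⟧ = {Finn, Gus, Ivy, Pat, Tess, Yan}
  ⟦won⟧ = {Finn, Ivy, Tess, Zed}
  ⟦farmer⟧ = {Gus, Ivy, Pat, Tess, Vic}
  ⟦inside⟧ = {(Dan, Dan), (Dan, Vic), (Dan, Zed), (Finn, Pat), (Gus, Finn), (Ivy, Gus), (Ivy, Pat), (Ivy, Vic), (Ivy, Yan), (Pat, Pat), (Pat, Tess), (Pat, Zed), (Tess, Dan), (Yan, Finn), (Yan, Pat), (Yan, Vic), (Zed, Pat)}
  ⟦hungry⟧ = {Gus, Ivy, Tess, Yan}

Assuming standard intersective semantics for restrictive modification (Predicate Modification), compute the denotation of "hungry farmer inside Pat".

{Ivy}

⟦inside Pat⟧ = {x : ⟨x, Pat⟩ ∈ ⟦inside⟧} = {Finn, Ivy, Pat, Yan, Zed}
⟦farmer⟧ = {Gus, Ivy, Pat, Tess, Vic}
… ∩ ⟦inside Pat⟧ = {Gus, Ivy, Pat, Tess, Vic} ∩ {Finn, Ivy, Pat, Yan, Zed} = {Ivy, Pat}
… ∩ ⟦hungry⟧ = {Ivy, Pat} ∩ {Gus, Ivy, Tess, Yan} = {Ivy}
So ⟦hungry farmer inside Pat⟧ = {Ivy}.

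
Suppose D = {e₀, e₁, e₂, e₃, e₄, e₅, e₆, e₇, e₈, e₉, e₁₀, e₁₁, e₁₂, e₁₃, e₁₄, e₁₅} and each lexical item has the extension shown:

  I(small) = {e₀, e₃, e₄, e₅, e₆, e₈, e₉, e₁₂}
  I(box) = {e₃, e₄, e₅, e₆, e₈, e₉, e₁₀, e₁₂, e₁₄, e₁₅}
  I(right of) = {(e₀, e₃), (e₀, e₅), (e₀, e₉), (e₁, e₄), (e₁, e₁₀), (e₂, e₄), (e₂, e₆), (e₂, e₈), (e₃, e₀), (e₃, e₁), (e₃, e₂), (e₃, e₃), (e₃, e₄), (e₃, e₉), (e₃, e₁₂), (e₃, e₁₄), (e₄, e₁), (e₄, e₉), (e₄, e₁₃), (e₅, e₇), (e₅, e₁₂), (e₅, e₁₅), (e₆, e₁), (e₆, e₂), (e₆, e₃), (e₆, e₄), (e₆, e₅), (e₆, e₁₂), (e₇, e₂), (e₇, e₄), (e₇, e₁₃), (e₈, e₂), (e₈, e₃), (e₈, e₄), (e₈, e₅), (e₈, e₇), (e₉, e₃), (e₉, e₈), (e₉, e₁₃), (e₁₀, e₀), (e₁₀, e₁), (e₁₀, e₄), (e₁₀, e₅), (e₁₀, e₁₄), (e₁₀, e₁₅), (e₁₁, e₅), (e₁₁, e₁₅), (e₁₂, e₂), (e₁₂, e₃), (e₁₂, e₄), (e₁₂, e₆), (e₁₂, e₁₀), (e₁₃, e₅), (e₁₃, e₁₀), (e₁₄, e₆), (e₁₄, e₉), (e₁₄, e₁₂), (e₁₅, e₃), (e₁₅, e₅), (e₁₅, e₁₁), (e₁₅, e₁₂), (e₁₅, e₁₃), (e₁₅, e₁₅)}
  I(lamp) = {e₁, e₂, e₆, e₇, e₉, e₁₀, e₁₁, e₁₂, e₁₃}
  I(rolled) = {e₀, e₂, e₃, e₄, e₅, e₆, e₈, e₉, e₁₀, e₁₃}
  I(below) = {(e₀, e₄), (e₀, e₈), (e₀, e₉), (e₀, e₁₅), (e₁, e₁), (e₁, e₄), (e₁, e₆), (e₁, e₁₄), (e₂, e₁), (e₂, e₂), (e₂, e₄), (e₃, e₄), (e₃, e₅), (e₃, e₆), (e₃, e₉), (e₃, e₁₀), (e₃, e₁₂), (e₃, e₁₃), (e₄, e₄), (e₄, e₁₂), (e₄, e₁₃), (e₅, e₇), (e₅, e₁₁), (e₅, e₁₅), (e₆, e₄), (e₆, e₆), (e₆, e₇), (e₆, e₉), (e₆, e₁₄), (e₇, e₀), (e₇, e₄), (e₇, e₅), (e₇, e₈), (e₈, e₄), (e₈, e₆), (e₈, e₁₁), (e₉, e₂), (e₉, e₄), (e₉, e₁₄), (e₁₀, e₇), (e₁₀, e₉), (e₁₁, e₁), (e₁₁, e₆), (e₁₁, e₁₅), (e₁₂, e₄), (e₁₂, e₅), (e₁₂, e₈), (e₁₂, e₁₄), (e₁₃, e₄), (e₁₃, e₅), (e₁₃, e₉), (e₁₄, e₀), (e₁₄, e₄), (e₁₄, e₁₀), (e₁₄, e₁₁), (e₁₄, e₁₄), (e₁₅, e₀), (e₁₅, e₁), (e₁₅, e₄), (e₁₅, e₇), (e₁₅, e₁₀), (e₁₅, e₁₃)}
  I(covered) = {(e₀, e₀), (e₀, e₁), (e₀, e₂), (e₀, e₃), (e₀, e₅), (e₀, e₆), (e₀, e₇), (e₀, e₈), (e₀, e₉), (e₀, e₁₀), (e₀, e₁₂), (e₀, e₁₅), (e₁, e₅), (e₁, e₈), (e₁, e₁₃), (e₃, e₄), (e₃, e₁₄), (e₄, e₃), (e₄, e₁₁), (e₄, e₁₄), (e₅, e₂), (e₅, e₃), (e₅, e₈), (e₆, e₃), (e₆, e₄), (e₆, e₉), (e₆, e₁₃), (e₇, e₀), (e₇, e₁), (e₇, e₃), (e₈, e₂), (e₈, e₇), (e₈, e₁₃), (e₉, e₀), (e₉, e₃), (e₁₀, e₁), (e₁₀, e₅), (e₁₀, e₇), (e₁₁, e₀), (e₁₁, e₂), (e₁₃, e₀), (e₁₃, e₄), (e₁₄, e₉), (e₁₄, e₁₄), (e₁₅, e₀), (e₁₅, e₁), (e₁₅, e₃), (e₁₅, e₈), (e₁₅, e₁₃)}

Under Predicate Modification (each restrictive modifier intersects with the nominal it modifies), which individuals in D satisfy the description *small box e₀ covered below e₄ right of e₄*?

⟦e₀ covered⟧ = {x : ⟨e₀, x⟩ ∈ ⟦covered⟧} = {e₀, e₁, e₂, e₃, e₅, e₆, e₇, e₈, e₉, e₁₀, e₁₂, e₁₅}
⟦below e₄⟧ = {x : ⟨x, e₄⟩ ∈ ⟦below⟧} = {e₀, e₁, e₂, e₃, e₄, e₆, e₇, e₈, e₉, e₁₂, e₁₃, e₁₄, e₁₅}
⟦right of e₄⟧ = {x : ⟨x, e₄⟩ ∈ ⟦right of⟧} = {e₁, e₂, e₃, e₆, e₇, e₈, e₁₀, e₁₂}
⟦box⟧ = {e₃, e₄, e₅, e₆, e₈, e₉, e₁₀, e₁₂, e₁₄, e₁₅}
… ∩ ⟦e₀ covered⟧ = {e₃, e₄, e₅, e₆, e₈, e₉, e₁₀, e₁₂, e₁₄, e₁₅} ∩ {e₀, e₁, e₂, e₃, e₅, e₆, e₇, e₈, e₉, e₁₀, e₁₂, e₁₅} = {e₃, e₅, e₆, e₈, e₉, e₁₀, e₁₂, e₁₅}
… ∩ ⟦below e₄⟧ = {e₃, e₅, e₆, e₈, e₉, e₁₀, e₁₂, e₁₅} ∩ {e₀, e₁, e₂, e₃, e₄, e₆, e₇, e₈, e₉, e₁₂, e₁₃, e₁₄, e₁₅} = {e₃, e₆, e₈, e₉, e₁₂, e₁₅}
… ∩ ⟦right of e₄⟧ = {e₃, e₆, e₈, e₉, e₁₂, e₁₅} ∩ {e₁, e₂, e₃, e₆, e₇, e₈, e₁₀, e₁₂} = {e₃, e₆, e₈, e₁₂}
… ∩ ⟦small⟧ = {e₃, e₆, e₈, e₁₂} ∩ {e₀, e₃, e₄, e₅, e₆, e₈, e₉, e₁₂} = {e₃, e₆, e₈, e₁₂}
So ⟦small box e₀ covered below e₄ right of e₄⟧ = {e₃, e₆, e₈, e₁₂}.

{e₃, e₆, e₈, e₁₂}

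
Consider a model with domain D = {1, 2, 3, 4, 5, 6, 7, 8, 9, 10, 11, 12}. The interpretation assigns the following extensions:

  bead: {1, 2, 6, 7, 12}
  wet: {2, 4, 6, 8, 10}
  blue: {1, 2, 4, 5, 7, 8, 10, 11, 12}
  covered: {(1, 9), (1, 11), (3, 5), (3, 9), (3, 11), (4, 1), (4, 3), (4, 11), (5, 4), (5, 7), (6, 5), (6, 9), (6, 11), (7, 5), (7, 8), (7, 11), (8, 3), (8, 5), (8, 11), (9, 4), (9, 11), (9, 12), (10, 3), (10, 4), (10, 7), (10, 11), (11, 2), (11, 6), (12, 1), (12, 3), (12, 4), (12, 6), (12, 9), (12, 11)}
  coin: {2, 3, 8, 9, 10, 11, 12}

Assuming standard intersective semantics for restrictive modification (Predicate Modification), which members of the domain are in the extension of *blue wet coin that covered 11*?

⟦that covered 11⟧ = {x : ⟨x, 11⟩ ∈ ⟦covered⟧} = {1, 3, 4, 6, 7, 8, 9, 10, 12}
⟦coin⟧ = {2, 3, 8, 9, 10, 11, 12}
… ∩ ⟦that covered 11⟧ = {2, 3, 8, 9, 10, 11, 12} ∩ {1, 3, 4, 6, 7, 8, 9, 10, 12} = {3, 8, 9, 10, 12}
… ∩ ⟦blue⟧ = {3, 8, 9, 10, 12} ∩ {1, 2, 4, 5, 7, 8, 10, 11, 12} = {8, 10, 12}
… ∩ ⟦wet⟧ = {8, 10, 12} ∩ {2, 4, 6, 8, 10} = {8, 10}
So ⟦blue wet coin that covered 11⟧ = {8, 10}.

{8, 10}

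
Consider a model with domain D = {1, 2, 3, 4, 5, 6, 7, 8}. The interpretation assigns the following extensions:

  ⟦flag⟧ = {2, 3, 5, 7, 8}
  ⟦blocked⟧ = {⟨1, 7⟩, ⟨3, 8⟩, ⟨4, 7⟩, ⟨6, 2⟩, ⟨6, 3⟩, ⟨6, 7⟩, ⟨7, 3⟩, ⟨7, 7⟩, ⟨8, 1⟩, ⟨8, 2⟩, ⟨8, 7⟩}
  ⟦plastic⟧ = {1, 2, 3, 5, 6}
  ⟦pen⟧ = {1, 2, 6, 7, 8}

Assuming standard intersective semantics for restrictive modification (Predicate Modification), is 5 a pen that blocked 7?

⟦that blocked 7⟧ = {x : ⟨x, 7⟩ ∈ ⟦blocked⟧} = {1, 4, 6, 7, 8}
⟦pen⟧ = {1, 2, 6, 7, 8}
… ∩ ⟦that blocked 7⟧ = {1, 2, 6, 7, 8} ∩ {1, 4, 6, 7, 8} = {1, 6, 7, 8}
⟦pen that blocked 7⟧ = {1, 6, 7, 8}; 5 ∉ this set.

no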